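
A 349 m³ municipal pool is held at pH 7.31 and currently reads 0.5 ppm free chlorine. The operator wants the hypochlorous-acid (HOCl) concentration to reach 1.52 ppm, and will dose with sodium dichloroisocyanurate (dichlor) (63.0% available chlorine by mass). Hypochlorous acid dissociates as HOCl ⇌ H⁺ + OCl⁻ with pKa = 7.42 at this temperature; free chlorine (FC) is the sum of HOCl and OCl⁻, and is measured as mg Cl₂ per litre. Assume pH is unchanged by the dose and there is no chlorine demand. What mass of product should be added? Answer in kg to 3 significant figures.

1.22 kg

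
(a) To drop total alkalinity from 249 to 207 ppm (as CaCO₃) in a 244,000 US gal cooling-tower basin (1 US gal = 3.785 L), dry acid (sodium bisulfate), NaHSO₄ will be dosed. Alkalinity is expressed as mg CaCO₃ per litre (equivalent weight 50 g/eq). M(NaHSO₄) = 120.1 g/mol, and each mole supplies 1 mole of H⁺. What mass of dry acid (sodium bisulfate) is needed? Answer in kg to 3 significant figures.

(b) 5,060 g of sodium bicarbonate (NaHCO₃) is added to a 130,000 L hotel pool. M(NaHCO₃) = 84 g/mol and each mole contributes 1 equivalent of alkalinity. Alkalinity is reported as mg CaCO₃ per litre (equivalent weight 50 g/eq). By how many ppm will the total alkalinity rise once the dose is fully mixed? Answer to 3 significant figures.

(a) 93.2 kg; (b) 23.2 ppm

(a) Volume: 244,000 US gal × 3.785 L/gal = 923,540 L.
(a) Alkalinity to neutralize: (249 − 207) = 42 mg/L as CaCO₃ × 923,540 L = 38,790 g as CaCO₃.
(a) Equivalents of H⁺ required: 38,790 ÷ 50 g/eq = 775.8 eq = 775.8 mol NaHSO₄.
(a) Mass of NaHSO₄: 775.8 × 120.1 = 93,170 g.

(b) Moles of NaHCO₃: 5,060 g ÷ 84 g/mol = 60.24 mol → 60.24 eq of alkalinity.
(b) As CaCO₃: 60.24 eq × 50 g/eq = 3012 g.
(b) Rise: 3012 g / 130,000 L × 1000 = 23.17 mg/L.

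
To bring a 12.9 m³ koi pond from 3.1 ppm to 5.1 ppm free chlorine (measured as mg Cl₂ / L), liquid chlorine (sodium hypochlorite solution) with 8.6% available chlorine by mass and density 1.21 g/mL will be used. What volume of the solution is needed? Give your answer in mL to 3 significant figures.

Volume: 12.9 m³ = 12,900 L.
Chlorine deficit: 5.1 − 3.1 = 2 ppm = 2 mg/L as Cl₂.
Cl₂ equivalent needed: 2 mg/L × 12,900 L = 25,800 mg = 25.8 g.
Product at 8.6% available chlorine: 25.8 / 0.086 = 300 g.
Volume at density 1.21 g/mL: 300 g ÷ 1.21 g/mL = 247.9 mL.

248 mL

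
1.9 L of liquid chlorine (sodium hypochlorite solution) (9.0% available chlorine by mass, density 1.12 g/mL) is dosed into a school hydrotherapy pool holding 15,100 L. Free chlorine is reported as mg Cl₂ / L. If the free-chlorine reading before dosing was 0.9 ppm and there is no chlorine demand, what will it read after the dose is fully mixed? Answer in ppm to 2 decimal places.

13.58 ppm

Mass of solution: 1.9 L × 1000 mL/L × 1.12 g/mL = 2128 g.
Available chlorine delivered: 2128 g × 0.09 = 191.5 g as Cl₂.
Concentration rise: 191.5 g / 15,100 L = 12.68 mg/L = 12.68 ppm.
Final FC: 0.9 + 12.68 = 13.58 ppm.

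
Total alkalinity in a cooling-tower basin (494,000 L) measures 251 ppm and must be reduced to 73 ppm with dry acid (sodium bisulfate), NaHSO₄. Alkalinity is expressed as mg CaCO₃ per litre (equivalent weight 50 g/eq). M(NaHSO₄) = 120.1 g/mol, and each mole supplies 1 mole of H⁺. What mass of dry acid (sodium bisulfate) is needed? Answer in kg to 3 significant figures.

211 kg

Alkalinity to neutralize: (251 − 73) = 178 mg/L as CaCO₃ × 494,000 L = 87,930 g as CaCO₃.
Equivalents of H⁺ required: 87,930 ÷ 50 g/eq = 1759 eq = 1759 mol NaHSO₄.
Mass of NaHSO₄: 1759 × 120.1 = 211,200 g.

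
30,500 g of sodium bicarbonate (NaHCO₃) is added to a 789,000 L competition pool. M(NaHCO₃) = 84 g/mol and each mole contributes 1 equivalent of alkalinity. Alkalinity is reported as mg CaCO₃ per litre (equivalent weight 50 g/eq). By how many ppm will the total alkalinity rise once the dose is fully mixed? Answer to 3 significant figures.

Moles of NaHCO₃: 30,500 g ÷ 84 g/mol = 363.1 mol → 363.1 eq of alkalinity.
As CaCO₃: 363.1 eq × 50 g/eq = 18,150 g.
Rise: 18,150 g / 789,000 L × 1000 = 23.01 mg/L.

23.0 ppm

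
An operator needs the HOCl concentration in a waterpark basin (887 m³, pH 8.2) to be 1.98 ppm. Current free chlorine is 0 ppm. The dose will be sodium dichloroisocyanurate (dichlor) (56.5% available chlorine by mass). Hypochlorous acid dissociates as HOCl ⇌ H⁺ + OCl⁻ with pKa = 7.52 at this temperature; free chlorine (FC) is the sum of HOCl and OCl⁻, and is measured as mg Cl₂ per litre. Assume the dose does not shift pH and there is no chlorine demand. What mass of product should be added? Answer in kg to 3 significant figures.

18.0 kg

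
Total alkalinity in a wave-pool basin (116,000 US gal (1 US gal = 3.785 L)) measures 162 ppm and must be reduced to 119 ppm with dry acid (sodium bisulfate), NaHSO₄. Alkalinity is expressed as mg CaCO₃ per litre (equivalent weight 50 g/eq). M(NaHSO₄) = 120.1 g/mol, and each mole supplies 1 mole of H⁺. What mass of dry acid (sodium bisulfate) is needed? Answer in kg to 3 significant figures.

45.3 kg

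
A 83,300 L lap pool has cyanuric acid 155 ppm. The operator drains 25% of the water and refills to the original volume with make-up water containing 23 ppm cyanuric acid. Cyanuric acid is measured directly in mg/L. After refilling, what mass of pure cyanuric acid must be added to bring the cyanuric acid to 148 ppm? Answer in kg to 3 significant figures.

2.17 kg

After draining 25% and refilling: 155 × 0.75 + 23 × 0.25 = 122 ppm.
Deficit to target: 148 − 122 = 26 mg/L.
Mass: 26 mg/L × 83,300 L = 2166 g cyanuric acid.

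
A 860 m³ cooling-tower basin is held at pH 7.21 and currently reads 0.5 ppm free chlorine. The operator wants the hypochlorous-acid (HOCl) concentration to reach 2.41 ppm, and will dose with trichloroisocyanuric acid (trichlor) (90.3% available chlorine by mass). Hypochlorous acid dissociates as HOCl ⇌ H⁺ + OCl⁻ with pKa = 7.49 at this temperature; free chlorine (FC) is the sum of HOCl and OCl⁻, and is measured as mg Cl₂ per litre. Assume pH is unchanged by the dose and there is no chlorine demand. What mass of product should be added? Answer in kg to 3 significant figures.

3.02 kg

Volume: 860 m³ = 860,000 L.
[OCl⁻]/[HOCl] = 10^(pH − pKa) = 10^(7.21 − 7.49) = 0.5248; fraction as HOCl = 1/(1 + 0.5248) = 0.6558.
Free chlorine required for 2.41 ppm HOCl: 2.41 / 0.6558 = 3.675 ppm.
FC to add: 3.675 − 0.5 = 3.175 mg/L as Cl₂.
Cl₂ equivalent: 3.175 mg/L × 860,000 L = 2730 g.
Product at 90.3% available Cl: 2730 / 0.903 = 3024 g.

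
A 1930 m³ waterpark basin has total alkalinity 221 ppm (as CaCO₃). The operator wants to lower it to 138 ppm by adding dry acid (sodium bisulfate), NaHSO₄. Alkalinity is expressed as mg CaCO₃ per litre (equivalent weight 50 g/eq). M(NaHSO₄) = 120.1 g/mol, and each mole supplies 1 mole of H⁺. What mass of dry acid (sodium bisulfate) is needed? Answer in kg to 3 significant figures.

385 kg

Volume: 1930 m³ = 1,930,000 L.
Alkalinity to neutralize: (221 − 138) = 83 mg/L as CaCO₃ × 1,930,000 L = 160,200 g as CaCO₃.
Equivalents of H⁺ required: 160,200 ÷ 50 g/eq = 3204 eq = 3204 mol NaHSO₄.
Mass of NaHSO₄: 3204 × 120.1 = 384,800 g.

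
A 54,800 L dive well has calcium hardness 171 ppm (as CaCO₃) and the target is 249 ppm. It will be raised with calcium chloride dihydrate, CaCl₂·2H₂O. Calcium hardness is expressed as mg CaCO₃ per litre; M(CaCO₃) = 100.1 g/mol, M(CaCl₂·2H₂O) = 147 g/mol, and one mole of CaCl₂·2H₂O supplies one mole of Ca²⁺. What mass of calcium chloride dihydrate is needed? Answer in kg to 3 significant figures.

6.28 kg

Hardness to add: (249 − 171) = 78 mg/L as CaCO₃ × 54,800 L = 4274 g as CaCO₃.
Moles of Ca²⁺ (1 mol Ca²⁺ ≡ 1 mol CaCO₃): 4274 / 100.1 g/mol = 42.7 mol.
Mass of CaCl₂·2H₂O: 42.7 × 147 = 6277 g.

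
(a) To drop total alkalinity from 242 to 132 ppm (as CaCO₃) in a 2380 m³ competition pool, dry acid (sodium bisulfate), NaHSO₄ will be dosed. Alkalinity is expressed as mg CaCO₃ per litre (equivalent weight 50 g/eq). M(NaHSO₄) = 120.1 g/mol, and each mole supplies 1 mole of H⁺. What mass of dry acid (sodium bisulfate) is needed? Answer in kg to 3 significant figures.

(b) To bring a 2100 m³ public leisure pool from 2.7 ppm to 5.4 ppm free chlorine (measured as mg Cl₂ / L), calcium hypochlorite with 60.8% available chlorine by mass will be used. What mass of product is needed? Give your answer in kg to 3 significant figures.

(a) 629 kg; (b) 9.33 kg

(a) Volume: 2380 m³ = 2,380,000 L.
(a) Alkalinity to neutralize: (242 − 132) = 110 mg/L as CaCO₃ × 2,380,000 L = 261,800 g as CaCO₃.
(a) Equivalents of H⁺ required: 261,800 ÷ 50 g/eq = 5236 eq = 5236 mol NaHSO₄.
(a) Mass of NaHSO₄: 5236 × 120.1 = 628,800 g.

(b) Volume: 2100 m³ = 2,100,000 L.
(b) Chlorine deficit: 5.4 − 2.7 = 2.7 ppm = 2.7 mg/L as Cl₂.
(b) Cl₂ equivalent needed: 2.7 mg/L × 2,100,000 L = 5,670,000 mg = 5670 g.
(b) Product at 60.8% available chlorine: 5670 / 0.608 = 9326 g.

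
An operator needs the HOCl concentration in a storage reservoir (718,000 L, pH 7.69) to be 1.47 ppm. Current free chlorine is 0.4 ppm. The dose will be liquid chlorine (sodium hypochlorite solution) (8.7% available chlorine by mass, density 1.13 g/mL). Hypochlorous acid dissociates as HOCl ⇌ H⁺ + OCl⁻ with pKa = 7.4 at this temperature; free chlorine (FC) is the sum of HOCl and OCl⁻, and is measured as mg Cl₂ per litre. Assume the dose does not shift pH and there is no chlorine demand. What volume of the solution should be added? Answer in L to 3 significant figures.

[OCl⁻]/[HOCl] = 10^(pH − pKa) = 10^(7.69 − 7.4) = 1.95; fraction as HOCl = 1/(1 + 1.95) = 0.339.
Free chlorine required for 1.47 ppm HOCl: 1.47 / 0.339 = 4.336 ppm.
FC to add: 4.336 − 0.4 = 3.936 mg/L as Cl₂.
Cl₂ equivalent: 3.936 mg/L × 718,000 L = 2826 g.
Product at 8.7% available Cl: 2826 / 0.087 = 32,490 g.
Volume: 32,490 g ÷ 1.13 g/mL = 28,750 mL.

28.7 L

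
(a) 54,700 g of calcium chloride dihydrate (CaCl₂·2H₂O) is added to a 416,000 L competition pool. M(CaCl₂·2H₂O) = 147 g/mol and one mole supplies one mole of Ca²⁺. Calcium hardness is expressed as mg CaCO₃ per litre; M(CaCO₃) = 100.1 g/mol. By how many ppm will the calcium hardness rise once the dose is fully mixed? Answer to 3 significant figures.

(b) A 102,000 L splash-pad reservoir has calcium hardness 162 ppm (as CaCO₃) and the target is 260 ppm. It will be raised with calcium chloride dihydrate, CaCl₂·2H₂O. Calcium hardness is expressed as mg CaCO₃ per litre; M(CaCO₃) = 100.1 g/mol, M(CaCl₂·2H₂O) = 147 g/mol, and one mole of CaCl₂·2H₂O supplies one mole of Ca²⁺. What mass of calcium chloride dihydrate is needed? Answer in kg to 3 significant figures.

(a) 89.5 ppm; (b) 14.7 kg

(a) Moles of Ca²⁺: 54,700 g ÷ 147 g/mol = 372.1 mol.
(a) As CaCO₃: 372.1 mol × 100.1 g/mol = 37,250 g.
(a) Rise: 37,250 g / 416,000 L × 1000 = 89.54 mg/L.

(b) Hardness to add: (260 − 162) = 98 mg/L as CaCO₃ × 102,000 L = 9996 g as CaCO₃.
(b) Moles of Ca²⁺ (1 mol Ca²⁺ ≡ 1 mol CaCO₃): 9996 / 100.1 g/mol = 99.86 mol.
(b) Mass of CaCl₂·2H₂O: 99.86 × 147 = 14,680 g.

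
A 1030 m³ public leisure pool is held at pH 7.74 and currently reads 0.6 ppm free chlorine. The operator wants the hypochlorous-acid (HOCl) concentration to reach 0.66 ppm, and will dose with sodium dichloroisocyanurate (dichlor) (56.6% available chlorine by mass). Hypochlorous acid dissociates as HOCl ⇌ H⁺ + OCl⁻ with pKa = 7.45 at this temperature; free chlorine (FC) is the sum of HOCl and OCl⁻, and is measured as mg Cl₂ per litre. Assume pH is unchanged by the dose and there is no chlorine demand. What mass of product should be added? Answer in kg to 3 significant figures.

2.45 kg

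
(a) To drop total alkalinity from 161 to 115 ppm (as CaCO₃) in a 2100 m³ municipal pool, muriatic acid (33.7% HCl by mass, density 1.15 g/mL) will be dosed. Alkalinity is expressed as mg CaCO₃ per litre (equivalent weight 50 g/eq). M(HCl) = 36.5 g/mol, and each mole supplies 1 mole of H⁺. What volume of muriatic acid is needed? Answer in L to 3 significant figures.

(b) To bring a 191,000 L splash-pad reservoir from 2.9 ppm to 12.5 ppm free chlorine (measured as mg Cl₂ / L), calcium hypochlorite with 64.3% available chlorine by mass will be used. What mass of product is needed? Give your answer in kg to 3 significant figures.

(a) Volume: 2100 m³ = 2,100,000 L.
(a) Alkalinity to neutralize: (161 − 115) = 46 mg/L as CaCO₃ × 2,100,000 L = 96,600 g as CaCO₃.
(a) Equivalents of H⁺ required: 96,600 ÷ 50 g/eq = 1932 eq = 1932 mol HCl.
(a) Mass of HCl: 1932 × 36.5 = 70,520 g.
(a) Mass of 33.7% solution: 70,520 / 0.337 = 209,300 g.
(a) Volume: 209,300 g ÷ 1.15 g/mL = 182,000 mL.

(b) Chlorine deficit: 12.5 − 2.9 = 9.6 ppm = 9.6 mg/L as Cl₂.
(b) Cl₂ equivalent needed: 9.6 mg/L × 191,000 L = 1,834,000 mg = 1834 g.
(b) Product at 64.3% available chlorine: 1834 / 0.643 = 2852 g.

(a) 182 L; (b) 2.85 kg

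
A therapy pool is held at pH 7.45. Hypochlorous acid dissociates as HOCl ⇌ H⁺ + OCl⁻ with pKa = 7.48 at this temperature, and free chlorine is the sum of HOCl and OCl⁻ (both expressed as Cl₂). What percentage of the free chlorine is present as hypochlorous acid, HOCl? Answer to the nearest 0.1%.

51.7%

[OCl⁻]/[HOCl] = 10^(pH − pKa) = 10^(7.45 − 7.48) = 10^-0.03 = 0.9333.
Fraction as HOCl = 1 / (1 + 0.9333) = 0.5173.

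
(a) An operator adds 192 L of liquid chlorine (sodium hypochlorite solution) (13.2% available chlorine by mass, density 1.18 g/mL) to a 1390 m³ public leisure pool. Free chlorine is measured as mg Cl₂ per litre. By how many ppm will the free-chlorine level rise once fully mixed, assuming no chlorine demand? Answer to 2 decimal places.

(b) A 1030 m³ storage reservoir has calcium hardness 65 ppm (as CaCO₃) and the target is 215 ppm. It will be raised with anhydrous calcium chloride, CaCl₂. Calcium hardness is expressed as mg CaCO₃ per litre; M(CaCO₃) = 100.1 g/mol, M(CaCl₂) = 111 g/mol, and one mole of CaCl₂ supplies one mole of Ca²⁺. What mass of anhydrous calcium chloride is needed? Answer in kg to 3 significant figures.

(a) Volume: 1390 m³ = 1,390,000 L.
(a) Mass of solution: 192 L × 1000 mL/L × 1.18 g/mL = 226,600 g.
(a) Available chlorine delivered: 226,600 g × 0.132 = 29,910 g as Cl₂.
(a) Concentration rise: 29,910 g / 1,390,000 L = 21.52 mg/L = 21.52 ppm.

(b) Volume: 1030 m³ = 1,030,000 L.
(b) Hardness to add: (215 − 65) = 150 mg/L as CaCO₃ × 1,030,000 L = 154,500 g as CaCO₃.
(b) Moles of Ca²⁺ (1 mol Ca²⁺ ≡ 1 mol CaCO₃): 154,500 / 100.1 g/mol = 1543 mol.
(b) Mass of CaCl₂: 1543 × 111 = 171,300 g.

(a) 21.52 ppm; (b) 171 kg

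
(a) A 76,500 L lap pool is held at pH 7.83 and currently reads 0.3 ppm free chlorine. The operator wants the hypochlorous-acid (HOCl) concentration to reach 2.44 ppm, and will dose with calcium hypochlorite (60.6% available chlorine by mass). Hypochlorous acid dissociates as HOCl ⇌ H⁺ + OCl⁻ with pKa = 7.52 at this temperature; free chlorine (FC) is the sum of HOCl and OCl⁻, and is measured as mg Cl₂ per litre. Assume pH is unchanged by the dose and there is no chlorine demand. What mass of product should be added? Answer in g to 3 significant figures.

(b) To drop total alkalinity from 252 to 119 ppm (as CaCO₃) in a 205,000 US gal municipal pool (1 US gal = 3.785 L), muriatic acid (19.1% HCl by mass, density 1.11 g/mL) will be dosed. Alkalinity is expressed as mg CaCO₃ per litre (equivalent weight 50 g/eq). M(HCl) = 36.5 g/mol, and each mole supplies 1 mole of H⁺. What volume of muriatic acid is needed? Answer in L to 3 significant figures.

(a) [OCl⁻]/[HOCl] = 10^(pH − pKa) = 10^(7.83 − 7.52) = 2.042; fraction as HOCl = 1/(1 + 2.042) = 0.3288.
(a) Free chlorine required for 2.44 ppm HOCl: 2.44 / 0.3288 = 7.422 ppm.
(a) FC to add: 7.422 − 0.3 = 7.122 mg/L as Cl₂.
(a) Cl₂ equivalent: 7.122 mg/L × 76,500 L = 544.8 g.
(a) Product at 60.6% available Cl: 544.8 / 0.606 = 899 g.

(b) Volume: 205,000 US gal × 3.785 L/gal = 775,925 L.
(b) Alkalinity to neutralize: (252 − 119) = 133 mg/L as CaCO₃ × 775,925 L = 103,200 g as CaCO₃.
(b) Equivalents of H⁺ required: 103,200 ÷ 50 g/eq = 2064 eq = 2064 mol HCl.
(b) Mass of HCl: 2064 × 36.5 = 75,330 g.
(b) Mass of 19.1% solution: 75,330 / 0.191 = 394,400 g.
(b) Volume: 394,400 g ÷ 1.11 g/mL = 355,300 mL.

(a) 899 g; (b) 355 L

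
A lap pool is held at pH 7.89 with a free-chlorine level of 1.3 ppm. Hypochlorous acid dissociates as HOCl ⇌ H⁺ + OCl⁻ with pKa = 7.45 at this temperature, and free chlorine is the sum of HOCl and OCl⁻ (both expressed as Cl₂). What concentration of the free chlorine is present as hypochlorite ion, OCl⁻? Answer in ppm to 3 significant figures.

0.954 ppm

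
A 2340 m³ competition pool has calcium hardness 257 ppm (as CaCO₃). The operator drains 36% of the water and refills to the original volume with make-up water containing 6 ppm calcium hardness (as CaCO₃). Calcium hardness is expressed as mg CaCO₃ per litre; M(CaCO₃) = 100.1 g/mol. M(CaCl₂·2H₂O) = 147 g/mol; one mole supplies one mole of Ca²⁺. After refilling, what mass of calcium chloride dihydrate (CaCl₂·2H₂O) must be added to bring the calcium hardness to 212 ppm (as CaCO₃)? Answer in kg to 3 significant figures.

156 kg

Volume: 2340 m³ = 2,340,000 L.
After draining 36% and refilling: 257 × 0.64 + 6 × 0.36 = 166.64 ppm.
Deficit to target: 212 − 166.64 = 45.36 mg/L.
As CaCO₃: 45.36 mg/L × 2,340,000 L = 106,100 g; ÷ 100.1 = 1060 mol Ca²⁺.
Mass: 1060 × 147 = 155,900 g.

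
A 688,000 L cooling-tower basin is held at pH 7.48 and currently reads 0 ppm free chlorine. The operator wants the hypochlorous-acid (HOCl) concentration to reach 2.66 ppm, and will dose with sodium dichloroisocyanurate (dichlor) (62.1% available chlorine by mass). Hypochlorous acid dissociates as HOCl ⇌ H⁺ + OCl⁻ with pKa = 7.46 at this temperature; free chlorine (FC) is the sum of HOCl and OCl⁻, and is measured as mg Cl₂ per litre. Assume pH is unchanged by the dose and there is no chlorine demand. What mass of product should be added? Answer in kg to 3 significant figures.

6.03 kg

[OCl⁻]/[HOCl] = 10^(pH − pKa) = 10^(7.48 − 7.46) = 1.047; fraction as HOCl = 1/(1 + 1.047) = 0.4885.
Free chlorine required for 2.66 ppm HOCl: 2.66 / 0.4885 = 5.445 ppm.
FC to add: 5.445 − 0 = 5.445 mg/L as Cl₂.
Cl₂ equivalent: 5.445 mg/L × 688,000 L = 3746 g.
Product at 62.1% available Cl: 3746 / 0.621 = 6033 g.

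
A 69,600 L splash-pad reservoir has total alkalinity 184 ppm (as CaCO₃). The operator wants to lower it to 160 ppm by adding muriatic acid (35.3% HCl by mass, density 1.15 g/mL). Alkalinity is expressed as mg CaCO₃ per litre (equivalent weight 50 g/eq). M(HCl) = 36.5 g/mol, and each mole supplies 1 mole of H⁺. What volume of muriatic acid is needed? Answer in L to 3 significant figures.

3.00 L

Alkalinity to neutralize: (184 − 160) = 24 mg/L as CaCO₃ × 69,600 L = 1670 g as CaCO₃.
Equivalents of H⁺ required: 1670 ÷ 50 g/eq = 33.41 eq = 33.41 mol HCl.
Mass of HCl: 33.41 × 36.5 = 1219 g.
Mass of 35.3% solution: 1219 / 0.353 = 3454 g.
Volume: 3454 g ÷ 1.15 g/mL = 3004 mL.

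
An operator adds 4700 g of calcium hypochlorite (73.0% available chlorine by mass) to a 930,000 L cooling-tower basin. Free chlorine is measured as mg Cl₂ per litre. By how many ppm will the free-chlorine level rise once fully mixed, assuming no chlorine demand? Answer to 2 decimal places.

Available chlorine delivered: 4700 g × 0.73 = 3431 g as Cl₂.
Concentration rise: 3431 g / 930,000 L = 3.689 mg/L = 3.69 ppm.

3.69 ppm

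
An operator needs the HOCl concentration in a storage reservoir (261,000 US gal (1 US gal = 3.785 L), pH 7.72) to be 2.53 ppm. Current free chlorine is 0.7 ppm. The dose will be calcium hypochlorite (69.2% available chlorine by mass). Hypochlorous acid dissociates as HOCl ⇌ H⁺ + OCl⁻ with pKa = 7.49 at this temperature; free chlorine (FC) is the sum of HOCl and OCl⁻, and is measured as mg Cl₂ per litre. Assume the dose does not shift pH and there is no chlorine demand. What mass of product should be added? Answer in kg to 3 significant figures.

8.75 kg

Volume: 261,000 US gal × 3.785 L/gal = 987,885 L.
[OCl⁻]/[HOCl] = 10^(pH − pKa) = 10^(7.72 − 7.49) = 1.698; fraction as HOCl = 1/(1 + 1.698) = 0.3706.
Free chlorine required for 2.53 ppm HOCl: 2.53 / 0.3706 = 6.827 ppm.
FC to add: 6.827 − 0.7 = 6.127 mg/L as Cl₂.
Cl₂ equivalent: 6.127 mg/L × 987,885 L = 6052 g.
Product at 69.2% available Cl: 6052 / 0.692 = 8746 g.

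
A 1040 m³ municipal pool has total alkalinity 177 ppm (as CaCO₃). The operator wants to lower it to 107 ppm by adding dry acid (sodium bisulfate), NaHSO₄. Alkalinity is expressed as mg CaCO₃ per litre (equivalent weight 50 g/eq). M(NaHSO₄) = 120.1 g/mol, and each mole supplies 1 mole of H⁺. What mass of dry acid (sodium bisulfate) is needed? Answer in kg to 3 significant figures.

175 kg

Volume: 1040 m³ = 1,040,000 L.
Alkalinity to neutralize: (177 − 107) = 70 mg/L as CaCO₃ × 1,040,000 L = 72,800 g as CaCO₃.
Equivalents of H⁺ required: 72,800 ÷ 50 g/eq = 1456 eq = 1456 mol NaHSO₄.
Mass of NaHSO₄: 1456 × 120.1 = 174,900 g.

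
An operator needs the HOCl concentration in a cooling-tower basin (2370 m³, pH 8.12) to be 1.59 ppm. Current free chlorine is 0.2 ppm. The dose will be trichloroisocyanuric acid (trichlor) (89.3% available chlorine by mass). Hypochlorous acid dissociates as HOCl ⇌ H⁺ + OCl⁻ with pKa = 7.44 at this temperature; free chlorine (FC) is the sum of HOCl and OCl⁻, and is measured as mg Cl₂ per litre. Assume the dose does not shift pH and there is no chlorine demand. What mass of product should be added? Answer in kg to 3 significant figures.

Volume: 2370 m³ = 2,370,000 L.
[OCl⁻]/[HOCl] = 10^(pH − pKa) = 10^(8.12 − 7.44) = 4.786; fraction as HOCl = 1/(1 + 4.786) = 0.1728.
Free chlorine required for 1.59 ppm HOCl: 1.59 / 0.1728 = 9.2 ppm.
FC to add: 9.2 − 0.2 = 9 mg/L as Cl₂.
Cl₂ equivalent: 9 mg/L × 2,370,000 L = 21,330 g.
Product at 89.3% available Cl: 21,330 / 0.893 = 23,890 g.

23.9 kg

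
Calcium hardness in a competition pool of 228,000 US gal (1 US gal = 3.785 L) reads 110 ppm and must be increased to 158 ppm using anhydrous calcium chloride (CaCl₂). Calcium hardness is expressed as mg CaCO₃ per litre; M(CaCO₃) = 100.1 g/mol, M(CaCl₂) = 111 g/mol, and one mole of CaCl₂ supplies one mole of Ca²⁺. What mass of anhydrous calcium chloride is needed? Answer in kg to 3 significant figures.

45.9 kg

Volume: 228,000 US gal × 3.785 L/gal = 862,980 L.
Hardness to add: (158 − 110) = 48 mg/L as CaCO₃ × 862,980 L = 41,420 g as CaCO₃.
Moles of Ca²⁺ (1 mol Ca²⁺ ≡ 1 mol CaCO₃): 41,420 / 100.1 g/mol = 413.8 mol.
Mass of CaCl₂: 413.8 × 111 = 45,930 g.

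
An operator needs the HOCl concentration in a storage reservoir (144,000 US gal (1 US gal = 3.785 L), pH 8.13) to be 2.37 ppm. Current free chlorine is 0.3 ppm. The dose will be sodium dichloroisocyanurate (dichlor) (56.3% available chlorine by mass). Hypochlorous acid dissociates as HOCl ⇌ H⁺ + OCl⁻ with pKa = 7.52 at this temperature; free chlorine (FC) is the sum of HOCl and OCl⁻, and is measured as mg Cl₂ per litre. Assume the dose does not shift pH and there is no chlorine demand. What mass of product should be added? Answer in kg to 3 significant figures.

Volume: 144,000 US gal × 3.785 L/gal = 545,040 L.
[OCl⁻]/[HOCl] = 10^(pH − pKa) = 10^(8.13 − 7.52) = 4.074; fraction as HOCl = 1/(1 + 4.074) = 0.1971.
Free chlorine required for 2.37 ppm HOCl: 2.37 / 0.1971 = 12.02 ppm.
FC to add: 12.02 − 0.3 = 11.72 mg/L as Cl₂.
Cl₂ equivalent: 11.72 mg/L × 545,040 L = 6391 g.
Product at 56.3% available Cl: 6391 / 0.563 = 11,350 g.

11.4 kg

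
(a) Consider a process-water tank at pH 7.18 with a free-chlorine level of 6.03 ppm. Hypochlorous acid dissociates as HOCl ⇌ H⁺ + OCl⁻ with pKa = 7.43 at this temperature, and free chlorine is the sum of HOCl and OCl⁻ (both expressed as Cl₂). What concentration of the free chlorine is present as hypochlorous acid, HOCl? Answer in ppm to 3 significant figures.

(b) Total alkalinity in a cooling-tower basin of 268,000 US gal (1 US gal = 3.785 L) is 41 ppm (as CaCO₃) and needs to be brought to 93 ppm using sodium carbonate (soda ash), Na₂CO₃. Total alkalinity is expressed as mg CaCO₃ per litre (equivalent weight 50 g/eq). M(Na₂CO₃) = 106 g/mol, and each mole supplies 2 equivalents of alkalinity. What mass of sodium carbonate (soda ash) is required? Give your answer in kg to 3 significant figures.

(a) 3.86 ppm; (b) 55.9 kg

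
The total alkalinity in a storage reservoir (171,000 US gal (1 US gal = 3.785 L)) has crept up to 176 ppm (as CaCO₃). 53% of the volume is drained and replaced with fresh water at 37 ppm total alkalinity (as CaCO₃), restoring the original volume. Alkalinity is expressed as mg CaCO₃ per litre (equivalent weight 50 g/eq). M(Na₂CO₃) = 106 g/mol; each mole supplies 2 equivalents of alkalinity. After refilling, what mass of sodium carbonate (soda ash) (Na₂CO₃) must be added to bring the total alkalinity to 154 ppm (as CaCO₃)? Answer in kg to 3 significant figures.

35.4 kg

Volume: 171,000 US gal × 3.785 L/gal = 647,235 L.
After draining 53% and refilling: 176 × 0.47 + 37 × 0.53 = 102.33 ppm.
Deficit to target: 154 − 102.33 = 51.67 mg/L.
As CaCO₃: 51.67 mg/L × 647,235 L = 33,440 g; ÷ 50 g/eq ÷ 2 = 334.4 mol Na₂CO₃.
Mass: 334.4 × 106 = 35,450 g.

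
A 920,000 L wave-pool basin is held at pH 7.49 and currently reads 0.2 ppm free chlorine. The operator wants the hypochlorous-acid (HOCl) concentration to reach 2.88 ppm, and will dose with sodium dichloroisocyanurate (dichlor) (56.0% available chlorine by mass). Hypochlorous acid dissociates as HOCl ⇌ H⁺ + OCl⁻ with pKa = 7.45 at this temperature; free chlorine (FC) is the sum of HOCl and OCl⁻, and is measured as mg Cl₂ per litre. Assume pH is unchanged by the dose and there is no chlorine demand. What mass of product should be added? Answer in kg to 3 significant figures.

9.59 kg

[OCl⁻]/[HOCl] = 10^(pH − pKa) = 10^(7.49 − 7.45) = 1.096; fraction as HOCl = 1/(1 + 1.096) = 0.477.
Free chlorine required for 2.88 ppm HOCl: 2.88 / 0.477 = 6.038 ppm.
FC to add: 6.038 − 0.2 = 5.838 mg/L as Cl₂.
Cl₂ equivalent: 5.838 mg/L × 920,000 L = 5371 g.
Product at 56.0% available Cl: 5371 / 0.56 = 9591 g.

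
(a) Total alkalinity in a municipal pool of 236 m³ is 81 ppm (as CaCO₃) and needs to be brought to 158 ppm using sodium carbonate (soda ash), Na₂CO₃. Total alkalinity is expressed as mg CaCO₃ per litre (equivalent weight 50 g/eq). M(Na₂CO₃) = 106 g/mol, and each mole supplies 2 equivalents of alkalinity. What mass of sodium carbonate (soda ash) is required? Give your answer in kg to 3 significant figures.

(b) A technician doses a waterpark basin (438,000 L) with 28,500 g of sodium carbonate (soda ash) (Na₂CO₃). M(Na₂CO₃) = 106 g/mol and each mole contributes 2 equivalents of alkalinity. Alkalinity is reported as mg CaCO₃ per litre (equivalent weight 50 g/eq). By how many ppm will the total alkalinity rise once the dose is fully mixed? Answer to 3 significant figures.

(a) Volume: 236 m³ = 236,000 L.
(a) Alkalinity to add: (158 − 81) = 77 mg/L as CaCO₃ × 236,000 L = 18,170 g as CaCO₃.
(a) Equivalents: 18,170 g ÷ 50 g/eq = 363.4 eq.
(a) Each mole of Na₂CO₃ supplies 2 eq, so 363.4 / 2 = 181.7 mol.
(a) Mass: 181.7 mol × 106 g/mol = 19,260 g.

(b) Moles of Na₂CO₃: 28,500 g ÷ 106 g/mol = 268.9 mol → 537.7 eq of alkalinity.
(b) As CaCO₃: 537.7 eq × 50 g/eq = 26,890 g.
(b) Rise: 26,890 g / 438,000 L × 1000 = 61.39 mg/L.

(a) 19.3 kg; (b) 61.4 ppm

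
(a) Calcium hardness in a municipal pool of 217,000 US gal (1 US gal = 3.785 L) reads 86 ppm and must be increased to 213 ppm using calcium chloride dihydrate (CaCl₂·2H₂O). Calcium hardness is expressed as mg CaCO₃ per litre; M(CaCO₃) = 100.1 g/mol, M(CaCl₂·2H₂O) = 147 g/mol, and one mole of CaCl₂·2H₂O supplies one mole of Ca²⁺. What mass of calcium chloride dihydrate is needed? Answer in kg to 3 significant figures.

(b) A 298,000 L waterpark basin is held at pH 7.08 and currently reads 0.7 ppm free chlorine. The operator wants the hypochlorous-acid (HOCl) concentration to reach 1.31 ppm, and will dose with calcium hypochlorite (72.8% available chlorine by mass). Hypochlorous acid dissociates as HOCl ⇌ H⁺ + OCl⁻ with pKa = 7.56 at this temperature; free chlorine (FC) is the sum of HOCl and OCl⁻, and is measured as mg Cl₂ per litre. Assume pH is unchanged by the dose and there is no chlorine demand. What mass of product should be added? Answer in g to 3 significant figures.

(a) 153 kg; (b) 427 g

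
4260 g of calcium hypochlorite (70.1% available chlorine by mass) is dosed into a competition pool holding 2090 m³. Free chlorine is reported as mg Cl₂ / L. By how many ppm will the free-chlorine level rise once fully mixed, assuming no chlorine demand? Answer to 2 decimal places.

Volume: 2090 m³ = 2,090,000 L.
Available chlorine delivered: 4260 g × 0.701 = 2986 g as Cl₂.
Concentration rise: 2986 g / 2,090,000 L = 1.429 mg/L = 1.43 ppm.

1.43 ppm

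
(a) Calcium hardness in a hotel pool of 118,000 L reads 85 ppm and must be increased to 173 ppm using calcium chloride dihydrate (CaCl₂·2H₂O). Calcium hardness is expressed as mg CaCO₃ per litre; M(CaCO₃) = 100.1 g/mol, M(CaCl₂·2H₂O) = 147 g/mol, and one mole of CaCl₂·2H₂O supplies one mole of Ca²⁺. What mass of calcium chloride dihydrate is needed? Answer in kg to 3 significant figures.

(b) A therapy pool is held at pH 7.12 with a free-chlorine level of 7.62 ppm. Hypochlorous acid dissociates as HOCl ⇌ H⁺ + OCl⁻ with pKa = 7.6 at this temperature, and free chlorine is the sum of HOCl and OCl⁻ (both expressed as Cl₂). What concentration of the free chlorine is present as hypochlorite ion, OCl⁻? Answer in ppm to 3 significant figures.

(a) 15.2 kg; (b) 1.90 ppm

(a) Hardness to add: (173 − 85) = 88 mg/L as CaCO₃ × 118,000 L = 10,380 g as CaCO₃.
(a) Moles of Ca²⁺ (1 mol Ca²⁺ ≡ 1 mol CaCO₃): 10,380 / 100.1 g/mol = 103.7 mol.
(a) Mass of CaCl₂·2H₂O: 103.7 × 147 = 15,250 g.

(b) [OCl⁻]/[HOCl] = 10^(pH − pKa) = 10^(7.12 − 7.6) = 10^-0.48 = 0.3311.
(b) Fraction as HOCl = 1 / (1 + 0.3311) = 0.7512.
(b) OCl⁻ = (1 − 0.7512) × 7.62 ppm = 1.896 ppm.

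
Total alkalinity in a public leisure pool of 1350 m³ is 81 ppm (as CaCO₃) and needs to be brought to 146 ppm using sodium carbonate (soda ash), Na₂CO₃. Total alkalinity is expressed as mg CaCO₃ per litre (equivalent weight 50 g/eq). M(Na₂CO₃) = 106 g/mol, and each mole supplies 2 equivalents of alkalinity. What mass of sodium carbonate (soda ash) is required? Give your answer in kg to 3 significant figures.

Volume: 1350 m³ = 1,350,000 L.
Alkalinity to add: (146 − 81) = 65 mg/L as CaCO₃ × 1,350,000 L = 87,750 g as CaCO₃.
Equivalents: 87,750 g ÷ 50 g/eq = 1755 eq.
Each mole of Na₂CO₃ supplies 2 eq, so 1755 / 2 = 877.5 mol.
Mass: 877.5 mol × 106 g/mol = 93,020 g.

93.0 kg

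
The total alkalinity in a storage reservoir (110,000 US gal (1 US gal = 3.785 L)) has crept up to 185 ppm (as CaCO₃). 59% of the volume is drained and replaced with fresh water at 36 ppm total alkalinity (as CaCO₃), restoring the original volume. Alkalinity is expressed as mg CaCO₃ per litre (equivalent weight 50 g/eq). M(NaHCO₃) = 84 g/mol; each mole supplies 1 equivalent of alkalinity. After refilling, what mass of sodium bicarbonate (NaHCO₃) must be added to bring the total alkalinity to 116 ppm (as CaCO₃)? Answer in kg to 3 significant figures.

Volume: 110,000 US gal × 3.785 L/gal = 416,350 L.
After draining 59% and refilling: 185 × 0.41 + 36 × 0.59 = 97.09 ppm.
Deficit to target: 116 − 97.09 = 18.91 mg/L.
As CaCO₃: 18.91 mg/L × 416,350 L = 7873 g; ÷ 50 g/eq ÷ 1 = 157.5 mol NaHCO₃.
Mass: 157.5 × 84 = 13,230 g.

13.2 kg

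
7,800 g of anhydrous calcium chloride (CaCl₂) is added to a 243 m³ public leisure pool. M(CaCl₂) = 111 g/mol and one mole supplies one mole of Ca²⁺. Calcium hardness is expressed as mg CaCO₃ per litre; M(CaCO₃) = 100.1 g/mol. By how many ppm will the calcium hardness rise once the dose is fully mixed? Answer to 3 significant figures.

28.9 ppm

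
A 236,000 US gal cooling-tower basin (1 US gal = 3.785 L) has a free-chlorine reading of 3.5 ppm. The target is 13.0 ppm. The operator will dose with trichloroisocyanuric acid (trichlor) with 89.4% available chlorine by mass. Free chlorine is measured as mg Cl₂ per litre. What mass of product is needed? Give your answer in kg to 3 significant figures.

Volume: 236,000 US gal × 3.785 L/gal = 893,260 L.
Chlorine deficit: 13.0 − 3.5 = 9.5 ppm = 9.5 mg/L as Cl₂.
Cl₂ equivalent needed: 9.5 mg/L × 893,260 L = 8,486,000 mg = 8486 g.
Product at 89.4% available chlorine: 8486 / 0.894 = 9492 g.

9.49 kg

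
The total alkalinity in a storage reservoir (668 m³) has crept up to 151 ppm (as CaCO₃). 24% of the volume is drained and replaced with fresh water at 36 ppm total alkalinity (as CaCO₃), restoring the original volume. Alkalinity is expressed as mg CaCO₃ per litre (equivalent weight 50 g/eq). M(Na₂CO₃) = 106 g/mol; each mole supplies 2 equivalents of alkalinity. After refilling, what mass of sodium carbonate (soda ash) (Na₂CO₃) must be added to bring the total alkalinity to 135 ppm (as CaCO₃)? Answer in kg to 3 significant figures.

8.21 kg

Volume: 668 m³ = 668,000 L.
After draining 24% and refilling: 151 × 0.76 + 36 × 0.24 = 123.4 ppm.
Deficit to target: 135 − 123.4 = 11.6 mg/L.
As CaCO₃: 11.6 mg/L × 668,000 L = 7749 g; ÷ 50 g/eq ÷ 2 = 77.49 mol Na₂CO₃.
Mass: 77.49 × 106 = 8214 g.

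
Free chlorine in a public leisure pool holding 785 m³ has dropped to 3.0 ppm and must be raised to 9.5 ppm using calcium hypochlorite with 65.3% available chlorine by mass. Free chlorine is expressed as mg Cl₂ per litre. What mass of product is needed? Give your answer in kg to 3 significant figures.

7.81 kg

Volume: 785 m³ = 785,000 L.
Chlorine deficit: 9.5 − 3.0 = 6.5 ppm = 6.5 mg/L as Cl₂.
Cl₂ equivalent needed: 6.5 mg/L × 785,000 L = 5,102,000 mg = 5102 g.
Product at 65.3% available chlorine: 5102 / 0.653 = 7814 g.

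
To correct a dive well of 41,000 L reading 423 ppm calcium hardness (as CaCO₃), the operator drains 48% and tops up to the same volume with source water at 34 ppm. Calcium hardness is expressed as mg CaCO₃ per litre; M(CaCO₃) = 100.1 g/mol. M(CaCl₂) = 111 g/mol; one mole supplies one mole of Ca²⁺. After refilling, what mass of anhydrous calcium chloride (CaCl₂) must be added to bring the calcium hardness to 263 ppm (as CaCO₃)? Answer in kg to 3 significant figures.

1.21 kg

After draining 48% and refilling: 423 × 0.52 + 34 × 0.48 = 236.28 ppm.
Deficit to target: 263 − 236.28 = 26.72 mg/L.
As CaCO₃: 26.72 mg/L × 41,000 L = 1096 g; ÷ 100.1 = 10.94 mol Ca²⁺.
Mass: 10.94 × 111 = 1215 g.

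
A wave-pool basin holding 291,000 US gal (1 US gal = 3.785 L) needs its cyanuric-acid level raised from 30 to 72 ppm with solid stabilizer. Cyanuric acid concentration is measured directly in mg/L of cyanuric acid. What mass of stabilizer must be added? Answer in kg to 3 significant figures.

46.3 kg

Volume: 291,000 US gal × 3.785 L/gal = 1,101,435 L.
CYA to add: (72 − 30) = 42 mg/L × 1,101,435 L = 46,260 g cyanuric acid.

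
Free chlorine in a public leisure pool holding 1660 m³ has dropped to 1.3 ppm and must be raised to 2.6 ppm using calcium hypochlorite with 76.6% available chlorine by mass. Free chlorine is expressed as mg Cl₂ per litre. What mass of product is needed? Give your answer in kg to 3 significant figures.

2.82 kg

Volume: 1660 m³ = 1,660,000 L.
Chlorine deficit: 2.6 − 1.3 = 1.3 ppm = 1.3 mg/L as Cl₂.
Cl₂ equivalent needed: 1.3 mg/L × 1,660,000 L = 2,158,000 mg = 2158 g.
Product at 76.6% available chlorine: 2158 / 0.766 = 2817 g.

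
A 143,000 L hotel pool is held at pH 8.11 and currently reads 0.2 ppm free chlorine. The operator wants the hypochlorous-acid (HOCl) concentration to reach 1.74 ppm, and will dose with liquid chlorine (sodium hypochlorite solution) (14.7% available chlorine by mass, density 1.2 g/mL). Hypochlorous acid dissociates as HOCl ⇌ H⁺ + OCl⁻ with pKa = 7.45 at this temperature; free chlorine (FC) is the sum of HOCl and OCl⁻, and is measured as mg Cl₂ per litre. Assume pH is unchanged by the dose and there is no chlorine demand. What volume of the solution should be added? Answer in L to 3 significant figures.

7.70 L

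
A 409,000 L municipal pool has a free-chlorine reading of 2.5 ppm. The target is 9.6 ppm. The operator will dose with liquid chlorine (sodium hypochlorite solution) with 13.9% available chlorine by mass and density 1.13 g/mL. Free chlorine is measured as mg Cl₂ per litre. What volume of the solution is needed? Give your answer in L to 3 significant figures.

Chlorine deficit: 9.6 − 2.5 = 7.1 ppm = 7.1 mg/L as Cl₂.
Cl₂ equivalent needed: 7.1 mg/L × 409,000 L = 2,904,000 mg = 2904 g.
Product at 13.9% available chlorine: 2904 / 0.139 = 20,890 g.
Volume at density 1.13 g/mL: 20,890 g ÷ 1.13 g/mL = 18,490 mL.

18.5 L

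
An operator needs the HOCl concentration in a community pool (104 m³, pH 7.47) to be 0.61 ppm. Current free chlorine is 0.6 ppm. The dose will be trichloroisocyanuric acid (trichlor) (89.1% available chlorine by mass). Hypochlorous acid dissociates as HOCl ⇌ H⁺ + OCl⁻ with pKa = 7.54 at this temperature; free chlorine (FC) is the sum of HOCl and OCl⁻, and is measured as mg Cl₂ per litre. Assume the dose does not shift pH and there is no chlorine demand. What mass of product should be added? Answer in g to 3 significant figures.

61.8 g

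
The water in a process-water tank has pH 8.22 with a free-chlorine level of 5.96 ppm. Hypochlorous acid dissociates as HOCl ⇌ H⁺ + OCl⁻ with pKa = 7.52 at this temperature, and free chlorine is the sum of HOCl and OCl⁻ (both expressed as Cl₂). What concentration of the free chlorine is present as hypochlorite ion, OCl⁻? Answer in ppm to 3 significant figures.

4.97 ppm

[OCl⁻]/[HOCl] = 10^(pH − pKa) = 10^(8.22 − 7.52) = 10^0.70 = 5.012.
Fraction as HOCl = 1 / (1 + 5.012) = 0.1663.
OCl⁻ = (1 − 0.1663) × 5.96 ppm = 4.969 ppm.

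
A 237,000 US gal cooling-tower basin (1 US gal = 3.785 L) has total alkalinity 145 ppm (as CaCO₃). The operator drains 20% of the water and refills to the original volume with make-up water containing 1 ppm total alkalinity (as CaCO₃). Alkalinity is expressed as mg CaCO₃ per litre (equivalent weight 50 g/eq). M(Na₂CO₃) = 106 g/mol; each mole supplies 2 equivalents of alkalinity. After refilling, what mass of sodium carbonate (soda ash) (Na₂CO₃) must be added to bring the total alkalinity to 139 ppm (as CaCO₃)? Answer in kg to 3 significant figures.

21.7 kg

Volume: 237,000 US gal × 3.785 L/gal = 897,045 L.
After draining 20% and refilling: 145 × 0.80 + 1 × 0.20 = 116.2 ppm.
Deficit to target: 139 − 116.2 = 22.8 mg/L.
As CaCO₃: 22.8 mg/L × 897,045 L = 20,450 g; ÷ 50 g/eq ÷ 2 = 204.5 mol Na₂CO₃.
Mass: 204.5 × 106 = 21,680 g.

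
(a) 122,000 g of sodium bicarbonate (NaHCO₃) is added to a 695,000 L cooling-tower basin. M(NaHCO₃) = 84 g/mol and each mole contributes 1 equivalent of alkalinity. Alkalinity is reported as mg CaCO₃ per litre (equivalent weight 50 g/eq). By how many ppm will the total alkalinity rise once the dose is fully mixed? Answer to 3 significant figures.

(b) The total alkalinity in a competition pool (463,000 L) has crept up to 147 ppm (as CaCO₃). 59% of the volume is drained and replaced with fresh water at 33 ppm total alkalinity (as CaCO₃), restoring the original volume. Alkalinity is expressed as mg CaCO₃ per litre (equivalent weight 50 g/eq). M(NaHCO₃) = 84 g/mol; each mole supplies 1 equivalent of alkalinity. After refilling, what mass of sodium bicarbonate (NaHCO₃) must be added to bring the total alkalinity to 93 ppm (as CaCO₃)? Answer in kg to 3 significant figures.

(a) 104 ppm; (b) 10.3 kg

(a) Moles of NaHCO₃: 122,000 g ÷ 84 g/mol = 1452 mol → 1452 eq of alkalinity.
(a) As CaCO₃: 1452 eq × 50 g/eq = 72,620 g.
(a) Rise: 72,620 g / 695,000 L × 1000 = 104.5 mg/L.

(b) After draining 59% and refilling: 147 × 0.41 + 33 × 0.59 = 79.74 ppm.
(b) Deficit to target: 93 − 79.74 = 13.26 mg/L.
(b) As CaCO₃: 13.26 mg/L × 463,000 L = 6139 g; ÷ 50 g/eq ÷ 1 = 122.8 mol NaHCO₃.
(b) Mass: 122.8 × 84 = 10,310 g.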